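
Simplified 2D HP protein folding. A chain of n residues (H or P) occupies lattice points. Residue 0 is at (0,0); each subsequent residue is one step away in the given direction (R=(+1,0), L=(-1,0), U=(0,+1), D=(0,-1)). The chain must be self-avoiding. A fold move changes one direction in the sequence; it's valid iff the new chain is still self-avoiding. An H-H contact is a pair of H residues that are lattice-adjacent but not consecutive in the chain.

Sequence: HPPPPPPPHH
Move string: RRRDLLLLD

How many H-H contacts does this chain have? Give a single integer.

Answer: 0

Derivation:
Positions: [(0, 0), (1, 0), (2, 0), (3, 0), (3, -1), (2, -1), (1, -1), (0, -1), (-1, -1), (-1, -2)]
No H-H contacts found.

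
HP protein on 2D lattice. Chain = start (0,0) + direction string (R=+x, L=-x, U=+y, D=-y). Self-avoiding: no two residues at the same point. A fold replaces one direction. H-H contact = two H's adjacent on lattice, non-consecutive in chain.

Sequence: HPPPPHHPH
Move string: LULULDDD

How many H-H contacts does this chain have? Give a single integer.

Positions: [(0, 0), (-1, 0), (-1, 1), (-2, 1), (-2, 2), (-3, 2), (-3, 1), (-3, 0), (-3, -1)]
No H-H contacts found.

Answer: 0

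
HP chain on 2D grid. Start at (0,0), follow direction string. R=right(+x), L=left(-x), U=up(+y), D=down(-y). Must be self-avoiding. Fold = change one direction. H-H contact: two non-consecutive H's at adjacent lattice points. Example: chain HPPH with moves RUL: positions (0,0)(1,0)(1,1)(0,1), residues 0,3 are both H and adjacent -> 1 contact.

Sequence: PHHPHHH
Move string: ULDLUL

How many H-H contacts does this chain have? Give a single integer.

Positions: [(0, 0), (0, 1), (-1, 1), (-1, 0), (-2, 0), (-2, 1), (-3, 1)]
H-H contact: residue 2 @(-1,1) - residue 5 @(-2, 1)

Answer: 1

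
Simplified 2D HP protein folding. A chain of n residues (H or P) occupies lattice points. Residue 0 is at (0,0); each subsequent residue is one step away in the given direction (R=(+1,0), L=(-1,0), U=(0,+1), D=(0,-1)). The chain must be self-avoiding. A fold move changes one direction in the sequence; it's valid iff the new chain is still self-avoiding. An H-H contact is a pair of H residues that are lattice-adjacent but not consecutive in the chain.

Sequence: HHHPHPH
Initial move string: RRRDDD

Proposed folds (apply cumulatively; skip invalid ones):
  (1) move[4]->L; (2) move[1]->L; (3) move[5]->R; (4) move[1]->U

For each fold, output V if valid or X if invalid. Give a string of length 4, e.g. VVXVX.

Initial: RRRDDD -> [(0, 0), (1, 0), (2, 0), (3, 0), (3, -1), (3, -2), (3, -3)]
Fold 1: move[4]->L => RRRDLD VALID
Fold 2: move[1]->L => RLRDLD INVALID (collision), skipped
Fold 3: move[5]->R => RRRDLR INVALID (collision), skipped
Fold 4: move[1]->U => RURDLD INVALID (collision), skipped

Answer: VXXX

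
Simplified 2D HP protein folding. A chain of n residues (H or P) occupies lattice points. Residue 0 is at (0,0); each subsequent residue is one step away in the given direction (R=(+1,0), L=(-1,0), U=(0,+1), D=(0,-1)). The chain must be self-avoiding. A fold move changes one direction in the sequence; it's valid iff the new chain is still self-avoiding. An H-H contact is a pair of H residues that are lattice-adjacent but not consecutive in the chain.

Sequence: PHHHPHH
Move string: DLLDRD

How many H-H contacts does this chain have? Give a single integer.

Answer: 1

Derivation:
Positions: [(0, 0), (0, -1), (-1, -1), (-2, -1), (-2, -2), (-1, -2), (-1, -3)]
H-H contact: residue 2 @(-1,-1) - residue 5 @(-1, -2)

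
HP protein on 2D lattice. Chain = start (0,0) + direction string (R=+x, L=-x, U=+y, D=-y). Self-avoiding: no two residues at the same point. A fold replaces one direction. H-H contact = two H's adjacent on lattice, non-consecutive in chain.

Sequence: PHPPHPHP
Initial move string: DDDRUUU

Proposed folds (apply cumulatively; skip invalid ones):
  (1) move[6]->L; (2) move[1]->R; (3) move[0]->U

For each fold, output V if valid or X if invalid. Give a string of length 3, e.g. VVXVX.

Initial: DDDRUUU -> [(0, 0), (0, -1), (0, -2), (0, -3), (1, -3), (1, -2), (1, -1), (1, 0)]
Fold 1: move[6]->L => DDDRUUL INVALID (collision), skipped
Fold 2: move[1]->R => DRDRUUU VALID
Fold 3: move[0]->U => URDRUUU VALID

Answer: XVV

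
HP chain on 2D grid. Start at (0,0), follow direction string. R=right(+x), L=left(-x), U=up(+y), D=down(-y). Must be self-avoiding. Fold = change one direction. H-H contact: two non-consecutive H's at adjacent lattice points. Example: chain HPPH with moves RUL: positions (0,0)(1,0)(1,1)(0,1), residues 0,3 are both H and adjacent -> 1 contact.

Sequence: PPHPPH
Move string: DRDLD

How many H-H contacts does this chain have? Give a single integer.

Answer: 0

Derivation:
Positions: [(0, 0), (0, -1), (1, -1), (1, -2), (0, -2), (0, -3)]
No H-H contacts found.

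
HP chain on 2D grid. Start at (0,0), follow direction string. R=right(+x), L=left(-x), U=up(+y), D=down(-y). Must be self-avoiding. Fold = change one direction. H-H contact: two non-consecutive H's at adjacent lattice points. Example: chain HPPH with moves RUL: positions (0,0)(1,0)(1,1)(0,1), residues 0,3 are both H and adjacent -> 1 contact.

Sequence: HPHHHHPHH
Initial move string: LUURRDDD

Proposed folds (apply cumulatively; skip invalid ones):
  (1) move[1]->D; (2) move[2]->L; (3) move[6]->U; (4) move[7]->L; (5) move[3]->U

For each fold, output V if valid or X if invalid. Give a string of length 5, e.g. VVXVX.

Answer: XXXXX

Derivation:
Initial: LUURRDDD -> [(0, 0), (-1, 0), (-1, 1), (-1, 2), (0, 2), (1, 2), (1, 1), (1, 0), (1, -1)]
Fold 1: move[1]->D => LDURRDDD INVALID (collision), skipped
Fold 2: move[2]->L => LULRRDDD INVALID (collision), skipped
Fold 3: move[6]->U => LUURRDUD INVALID (collision), skipped
Fold 4: move[7]->L => LUURRDDL INVALID (collision), skipped
Fold 5: move[3]->U => LUUURDDD INVALID (collision), skipped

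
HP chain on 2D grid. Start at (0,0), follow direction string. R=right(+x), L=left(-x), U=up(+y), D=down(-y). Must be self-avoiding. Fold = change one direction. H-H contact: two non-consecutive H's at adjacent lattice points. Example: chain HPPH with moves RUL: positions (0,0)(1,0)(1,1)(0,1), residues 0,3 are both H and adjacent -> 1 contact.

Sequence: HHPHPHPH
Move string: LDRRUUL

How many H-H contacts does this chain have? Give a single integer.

Positions: [(0, 0), (-1, 0), (-1, -1), (0, -1), (1, -1), (1, 0), (1, 1), (0, 1)]
H-H contact: residue 0 @(0,0) - residue 5 @(1, 0)
H-H contact: residue 0 @(0,0) - residue 7 @(0, 1)
H-H contact: residue 0 @(0,0) - residue 3 @(0, -1)

Answer: 3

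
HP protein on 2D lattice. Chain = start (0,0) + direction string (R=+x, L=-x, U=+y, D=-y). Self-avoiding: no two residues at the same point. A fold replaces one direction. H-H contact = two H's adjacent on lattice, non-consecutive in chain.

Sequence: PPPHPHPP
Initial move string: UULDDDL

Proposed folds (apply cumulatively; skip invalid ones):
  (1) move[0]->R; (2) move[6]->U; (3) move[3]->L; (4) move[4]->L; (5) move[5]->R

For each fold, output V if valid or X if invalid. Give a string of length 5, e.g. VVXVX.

Answer: XXVVX

Derivation:
Initial: UULDDDL -> [(0, 0), (0, 1), (0, 2), (-1, 2), (-1, 1), (-1, 0), (-1, -1), (-2, -1)]
Fold 1: move[0]->R => RULDDDL INVALID (collision), skipped
Fold 2: move[6]->U => UULDDDU INVALID (collision), skipped
Fold 3: move[3]->L => UULLDDL VALID
Fold 4: move[4]->L => UULLLDL VALID
Fold 5: move[5]->R => UULLLRL INVALID (collision), skipped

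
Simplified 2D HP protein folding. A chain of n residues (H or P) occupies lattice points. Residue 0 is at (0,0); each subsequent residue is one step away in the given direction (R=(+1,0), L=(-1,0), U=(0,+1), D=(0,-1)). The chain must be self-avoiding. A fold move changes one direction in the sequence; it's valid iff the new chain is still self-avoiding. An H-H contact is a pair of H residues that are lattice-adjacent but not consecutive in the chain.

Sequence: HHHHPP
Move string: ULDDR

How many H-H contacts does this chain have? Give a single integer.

Positions: [(0, 0), (0, 1), (-1, 1), (-1, 0), (-1, -1), (0, -1)]
H-H contact: residue 0 @(0,0) - residue 3 @(-1, 0)

Answer: 1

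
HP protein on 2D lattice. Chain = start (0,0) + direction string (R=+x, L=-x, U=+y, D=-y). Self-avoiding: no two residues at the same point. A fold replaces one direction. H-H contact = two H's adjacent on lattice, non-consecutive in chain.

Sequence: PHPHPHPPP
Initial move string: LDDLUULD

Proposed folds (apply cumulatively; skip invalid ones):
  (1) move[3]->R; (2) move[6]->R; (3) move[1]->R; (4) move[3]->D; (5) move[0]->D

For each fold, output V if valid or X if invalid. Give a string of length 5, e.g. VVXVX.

Initial: LDDLUULD -> [(0, 0), (-1, 0), (-1, -1), (-1, -2), (-2, -2), (-2, -1), (-2, 0), (-3, 0), (-3, -1)]
Fold 1: move[3]->R => LDDRUULD INVALID (collision), skipped
Fold 2: move[6]->R => LDDLUURD INVALID (collision), skipped
Fold 3: move[1]->R => LRDLUULD INVALID (collision), skipped
Fold 4: move[3]->D => LDDDUULD INVALID (collision), skipped
Fold 5: move[0]->D => DDDLUULD VALID

Answer: XXXXV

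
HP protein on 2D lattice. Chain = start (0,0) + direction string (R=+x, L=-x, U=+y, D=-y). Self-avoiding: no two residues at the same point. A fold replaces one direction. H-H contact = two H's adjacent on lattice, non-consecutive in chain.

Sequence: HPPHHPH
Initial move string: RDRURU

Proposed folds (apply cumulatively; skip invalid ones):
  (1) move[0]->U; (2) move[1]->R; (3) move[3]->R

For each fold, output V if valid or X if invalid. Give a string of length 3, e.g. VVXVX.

Answer: XVV

Derivation:
Initial: RDRURU -> [(0, 0), (1, 0), (1, -1), (2, -1), (2, 0), (3, 0), (3, 1)]
Fold 1: move[0]->U => UDRURU INVALID (collision), skipped
Fold 2: move[1]->R => RRRURU VALID
Fold 3: move[3]->R => RRRRRU VALID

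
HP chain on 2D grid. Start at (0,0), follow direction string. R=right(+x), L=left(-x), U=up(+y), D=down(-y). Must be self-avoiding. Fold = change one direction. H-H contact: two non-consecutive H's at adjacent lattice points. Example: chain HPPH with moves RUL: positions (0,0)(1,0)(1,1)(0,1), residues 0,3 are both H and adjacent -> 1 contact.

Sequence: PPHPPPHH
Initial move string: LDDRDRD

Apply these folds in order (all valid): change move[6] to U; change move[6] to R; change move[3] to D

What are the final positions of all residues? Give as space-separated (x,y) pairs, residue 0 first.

Answer: (0,0) (-1,0) (-1,-1) (-1,-2) (-1,-3) (-1,-4) (0,-4) (1,-4)

Derivation:
Initial moves: LDDRDRD
Fold: move[6]->U => LDDRDRU (positions: [(0, 0), (-1, 0), (-1, -1), (-1, -2), (0, -2), (0, -3), (1, -3), (1, -2)])
Fold: move[6]->R => LDDRDRR (positions: [(0, 0), (-1, 0), (-1, -1), (-1, -2), (0, -2), (0, -3), (1, -3), (2, -3)])
Fold: move[3]->D => LDDDDRR (positions: [(0, 0), (-1, 0), (-1, -1), (-1, -2), (-1, -3), (-1, -4), (0, -4), (1, -4)])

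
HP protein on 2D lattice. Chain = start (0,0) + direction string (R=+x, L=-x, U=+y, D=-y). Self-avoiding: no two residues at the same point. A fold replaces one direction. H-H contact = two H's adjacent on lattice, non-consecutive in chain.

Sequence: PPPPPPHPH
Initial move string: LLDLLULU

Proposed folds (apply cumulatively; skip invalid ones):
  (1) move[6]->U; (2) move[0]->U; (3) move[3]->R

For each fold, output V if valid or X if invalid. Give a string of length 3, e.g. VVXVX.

Initial: LLDLLULU -> [(0, 0), (-1, 0), (-2, 0), (-2, -1), (-3, -1), (-4, -1), (-4, 0), (-5, 0), (-5, 1)]
Fold 1: move[6]->U => LLDLLUUU VALID
Fold 2: move[0]->U => ULDLLUUU VALID
Fold 3: move[3]->R => ULDRLUUU INVALID (collision), skipped

Answer: VVX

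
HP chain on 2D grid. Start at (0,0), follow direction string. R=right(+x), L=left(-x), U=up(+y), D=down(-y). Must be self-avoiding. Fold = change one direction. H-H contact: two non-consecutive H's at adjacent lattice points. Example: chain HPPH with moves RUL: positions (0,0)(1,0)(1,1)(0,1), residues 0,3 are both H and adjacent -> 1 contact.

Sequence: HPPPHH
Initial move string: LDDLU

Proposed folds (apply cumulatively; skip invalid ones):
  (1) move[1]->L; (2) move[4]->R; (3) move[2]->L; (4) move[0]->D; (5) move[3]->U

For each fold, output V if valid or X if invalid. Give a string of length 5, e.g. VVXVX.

Answer: VXVVV

Derivation:
Initial: LDDLU -> [(0, 0), (-1, 0), (-1, -1), (-1, -2), (-2, -2), (-2, -1)]
Fold 1: move[1]->L => LLDLU VALID
Fold 2: move[4]->R => LLDLR INVALID (collision), skipped
Fold 3: move[2]->L => LLLLU VALID
Fold 4: move[0]->D => DLLLU VALID
Fold 5: move[3]->U => DLLUU VALID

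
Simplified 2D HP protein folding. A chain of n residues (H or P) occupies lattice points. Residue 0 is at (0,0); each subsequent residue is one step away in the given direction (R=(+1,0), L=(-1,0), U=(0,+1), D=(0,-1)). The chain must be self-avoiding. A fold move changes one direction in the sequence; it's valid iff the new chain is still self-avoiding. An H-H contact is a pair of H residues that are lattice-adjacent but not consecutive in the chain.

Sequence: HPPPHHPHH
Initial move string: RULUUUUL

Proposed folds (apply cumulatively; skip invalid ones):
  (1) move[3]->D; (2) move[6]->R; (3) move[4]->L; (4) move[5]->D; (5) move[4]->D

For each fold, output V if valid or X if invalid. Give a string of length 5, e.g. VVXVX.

Answer: XXVXX

Derivation:
Initial: RULUUUUL -> [(0, 0), (1, 0), (1, 1), (0, 1), (0, 2), (0, 3), (0, 4), (0, 5), (-1, 5)]
Fold 1: move[3]->D => RULDUUUL INVALID (collision), skipped
Fold 2: move[6]->R => RULUUURL INVALID (collision), skipped
Fold 3: move[4]->L => RULULUUL VALID
Fold 4: move[5]->D => RULULDUL INVALID (collision), skipped
Fold 5: move[4]->D => RULUDUUL INVALID (collision), skipped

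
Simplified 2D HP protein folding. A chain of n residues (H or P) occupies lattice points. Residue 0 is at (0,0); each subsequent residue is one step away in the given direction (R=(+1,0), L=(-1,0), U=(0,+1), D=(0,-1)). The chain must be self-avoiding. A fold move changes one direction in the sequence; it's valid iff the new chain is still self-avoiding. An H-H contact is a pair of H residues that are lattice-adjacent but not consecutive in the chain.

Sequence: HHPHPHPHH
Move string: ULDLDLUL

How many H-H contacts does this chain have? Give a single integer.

Positions: [(0, 0), (0, 1), (-1, 1), (-1, 0), (-2, 0), (-2, -1), (-3, -1), (-3, 0), (-4, 0)]
H-H contact: residue 0 @(0,0) - residue 3 @(-1, 0)

Answer: 1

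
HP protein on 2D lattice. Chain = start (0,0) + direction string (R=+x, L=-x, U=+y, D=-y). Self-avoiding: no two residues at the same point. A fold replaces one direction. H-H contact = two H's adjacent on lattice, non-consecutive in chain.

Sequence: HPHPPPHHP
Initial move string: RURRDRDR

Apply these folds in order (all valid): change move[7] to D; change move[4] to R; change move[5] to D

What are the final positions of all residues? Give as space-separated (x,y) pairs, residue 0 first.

Initial moves: RURRDRDR
Fold: move[7]->D => RURRDRDD (positions: [(0, 0), (1, 0), (1, 1), (2, 1), (3, 1), (3, 0), (4, 0), (4, -1), (4, -2)])
Fold: move[4]->R => RURRRRDD (positions: [(0, 0), (1, 0), (1, 1), (2, 1), (3, 1), (4, 1), (5, 1), (5, 0), (5, -1)])
Fold: move[5]->D => RURRRDDD (positions: [(0, 0), (1, 0), (1, 1), (2, 1), (3, 1), (4, 1), (4, 0), (4, -1), (4, -2)])

Answer: (0,0) (1,0) (1,1) (2,1) (3,1) (4,1) (4,0) (4,-1) (4,-2)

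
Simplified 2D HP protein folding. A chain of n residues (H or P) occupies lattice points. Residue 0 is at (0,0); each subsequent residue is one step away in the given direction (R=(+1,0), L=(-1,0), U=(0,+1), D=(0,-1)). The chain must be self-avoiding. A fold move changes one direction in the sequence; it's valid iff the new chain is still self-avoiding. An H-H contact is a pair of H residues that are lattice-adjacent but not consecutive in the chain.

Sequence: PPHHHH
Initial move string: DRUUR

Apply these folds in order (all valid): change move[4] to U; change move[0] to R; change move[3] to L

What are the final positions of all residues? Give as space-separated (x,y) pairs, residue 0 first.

Answer: (0,0) (1,0) (2,0) (2,1) (1,1) (1,2)

Derivation:
Initial moves: DRUUR
Fold: move[4]->U => DRUUU (positions: [(0, 0), (0, -1), (1, -1), (1, 0), (1, 1), (1, 2)])
Fold: move[0]->R => RRUUU (positions: [(0, 0), (1, 0), (2, 0), (2, 1), (2, 2), (2, 3)])
Fold: move[3]->L => RRULU (positions: [(0, 0), (1, 0), (2, 0), (2, 1), (1, 1), (1, 2)])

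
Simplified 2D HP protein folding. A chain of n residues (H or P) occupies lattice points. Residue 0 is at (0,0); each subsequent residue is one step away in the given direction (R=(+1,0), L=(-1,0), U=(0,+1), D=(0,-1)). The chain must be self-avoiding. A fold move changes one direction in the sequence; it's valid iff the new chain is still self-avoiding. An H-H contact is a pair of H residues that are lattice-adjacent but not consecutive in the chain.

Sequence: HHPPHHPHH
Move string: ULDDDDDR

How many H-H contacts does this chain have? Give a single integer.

Positions: [(0, 0), (0, 1), (-1, 1), (-1, 0), (-1, -1), (-1, -2), (-1, -3), (-1, -4), (0, -4)]
No H-H contacts found.

Answer: 0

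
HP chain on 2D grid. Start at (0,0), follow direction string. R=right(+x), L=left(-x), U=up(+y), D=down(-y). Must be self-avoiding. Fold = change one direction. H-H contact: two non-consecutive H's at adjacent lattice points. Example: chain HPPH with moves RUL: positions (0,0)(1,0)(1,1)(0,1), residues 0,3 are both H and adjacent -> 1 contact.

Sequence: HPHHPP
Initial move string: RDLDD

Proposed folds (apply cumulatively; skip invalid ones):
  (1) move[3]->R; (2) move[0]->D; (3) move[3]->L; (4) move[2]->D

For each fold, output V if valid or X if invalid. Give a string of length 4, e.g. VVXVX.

Answer: XVVV

Derivation:
Initial: RDLDD -> [(0, 0), (1, 0), (1, -1), (0, -1), (0, -2), (0, -3)]
Fold 1: move[3]->R => RDLRD INVALID (collision), skipped
Fold 2: move[0]->D => DDLDD VALID
Fold 3: move[3]->L => DDLLD VALID
Fold 4: move[2]->D => DDDLD VALID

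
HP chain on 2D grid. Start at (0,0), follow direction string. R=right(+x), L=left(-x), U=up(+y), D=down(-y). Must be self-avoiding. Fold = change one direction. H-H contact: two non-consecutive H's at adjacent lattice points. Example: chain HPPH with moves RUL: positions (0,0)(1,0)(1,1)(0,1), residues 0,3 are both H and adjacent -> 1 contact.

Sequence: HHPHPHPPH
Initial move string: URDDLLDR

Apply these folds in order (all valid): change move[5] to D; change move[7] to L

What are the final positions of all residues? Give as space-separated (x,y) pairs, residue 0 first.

Initial moves: URDDLLDR
Fold: move[5]->D => URDDLDDR (positions: [(0, 0), (0, 1), (1, 1), (1, 0), (1, -1), (0, -1), (0, -2), (0, -3), (1, -3)])
Fold: move[7]->L => URDDLDDL (positions: [(0, 0), (0, 1), (1, 1), (1, 0), (1, -1), (0, -1), (0, -2), (0, -3), (-1, -3)])

Answer: (0,0) (0,1) (1,1) (1,0) (1,-1) (0,-1) (0,-2) (0,-3) (-1,-3)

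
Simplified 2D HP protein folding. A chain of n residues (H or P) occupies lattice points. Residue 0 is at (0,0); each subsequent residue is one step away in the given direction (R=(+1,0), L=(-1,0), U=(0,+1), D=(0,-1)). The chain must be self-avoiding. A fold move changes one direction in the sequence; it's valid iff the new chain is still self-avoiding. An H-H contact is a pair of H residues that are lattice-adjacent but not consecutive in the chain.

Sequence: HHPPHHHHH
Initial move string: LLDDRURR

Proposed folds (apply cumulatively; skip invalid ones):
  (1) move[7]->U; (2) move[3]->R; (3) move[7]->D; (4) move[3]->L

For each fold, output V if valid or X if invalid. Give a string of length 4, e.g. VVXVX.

Answer: XXVX

Derivation:
Initial: LLDDRURR -> [(0, 0), (-1, 0), (-2, 0), (-2, -1), (-2, -2), (-1, -2), (-1, -1), (0, -1), (1, -1)]
Fold 1: move[7]->U => LLDDRURU INVALID (collision), skipped
Fold 2: move[3]->R => LLDRRURR INVALID (collision), skipped
Fold 3: move[7]->D => LLDDRURD VALID
Fold 4: move[3]->L => LLDLRURD INVALID (collision), skipped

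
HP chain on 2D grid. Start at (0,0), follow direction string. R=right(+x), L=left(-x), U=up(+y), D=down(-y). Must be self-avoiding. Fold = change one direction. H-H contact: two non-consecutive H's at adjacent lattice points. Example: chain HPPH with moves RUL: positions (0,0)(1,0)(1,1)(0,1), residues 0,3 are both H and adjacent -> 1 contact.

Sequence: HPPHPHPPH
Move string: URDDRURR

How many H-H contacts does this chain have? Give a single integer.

Answer: 1

Derivation:
Positions: [(0, 0), (0, 1), (1, 1), (1, 0), (1, -1), (2, -1), (2, 0), (3, 0), (4, 0)]
H-H contact: residue 0 @(0,0) - residue 3 @(1, 0)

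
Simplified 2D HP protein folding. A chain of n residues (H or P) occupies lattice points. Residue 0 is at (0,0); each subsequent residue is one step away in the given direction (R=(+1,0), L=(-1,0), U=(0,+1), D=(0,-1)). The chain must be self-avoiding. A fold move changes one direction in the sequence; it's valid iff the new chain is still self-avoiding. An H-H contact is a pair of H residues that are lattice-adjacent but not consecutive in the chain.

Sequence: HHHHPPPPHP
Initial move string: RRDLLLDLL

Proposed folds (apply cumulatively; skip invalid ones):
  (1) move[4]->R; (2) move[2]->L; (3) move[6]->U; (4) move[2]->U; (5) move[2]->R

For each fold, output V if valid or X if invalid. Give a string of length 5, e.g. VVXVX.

Initial: RRDLLLDLL -> [(0, 0), (1, 0), (2, 0), (2, -1), (1, -1), (0, -1), (-1, -1), (-1, -2), (-2, -2), (-3, -2)]
Fold 1: move[4]->R => RRDLRLDLL INVALID (collision), skipped
Fold 2: move[2]->L => RRLLLLDLL INVALID (collision), skipped
Fold 3: move[6]->U => RRDLLLULL VALID
Fold 4: move[2]->U => RRULLLULL VALID
Fold 5: move[2]->R => RRRLLLULL INVALID (collision), skipped

Answer: XXVVX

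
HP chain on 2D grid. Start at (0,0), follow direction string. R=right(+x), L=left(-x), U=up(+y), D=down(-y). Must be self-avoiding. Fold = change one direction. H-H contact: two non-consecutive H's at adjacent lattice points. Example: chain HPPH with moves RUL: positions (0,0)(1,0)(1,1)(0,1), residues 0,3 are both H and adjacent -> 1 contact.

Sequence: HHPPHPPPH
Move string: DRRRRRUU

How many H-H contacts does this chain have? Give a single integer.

Answer: 0

Derivation:
Positions: [(0, 0), (0, -1), (1, -1), (2, -1), (3, -1), (4, -1), (5, -1), (5, 0), (5, 1)]
No H-H contacts found.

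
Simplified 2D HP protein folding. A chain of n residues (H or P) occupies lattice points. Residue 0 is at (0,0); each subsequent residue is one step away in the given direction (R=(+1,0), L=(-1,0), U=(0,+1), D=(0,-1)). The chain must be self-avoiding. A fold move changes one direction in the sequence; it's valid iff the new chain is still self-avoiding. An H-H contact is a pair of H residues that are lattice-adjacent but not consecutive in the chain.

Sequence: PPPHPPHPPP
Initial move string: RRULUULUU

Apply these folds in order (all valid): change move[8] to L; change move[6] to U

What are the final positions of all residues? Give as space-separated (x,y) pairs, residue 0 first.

Initial moves: RRULUULUU
Fold: move[8]->L => RRULUULUL (positions: [(0, 0), (1, 0), (2, 0), (2, 1), (1, 1), (1, 2), (1, 3), (0, 3), (0, 4), (-1, 4)])
Fold: move[6]->U => RRULUUUUL (positions: [(0, 0), (1, 0), (2, 0), (2, 1), (1, 1), (1, 2), (1, 3), (1, 4), (1, 5), (0, 5)])

Answer: (0,0) (1,0) (2,0) (2,1) (1,1) (1,2) (1,3) (1,4) (1,5) (0,5)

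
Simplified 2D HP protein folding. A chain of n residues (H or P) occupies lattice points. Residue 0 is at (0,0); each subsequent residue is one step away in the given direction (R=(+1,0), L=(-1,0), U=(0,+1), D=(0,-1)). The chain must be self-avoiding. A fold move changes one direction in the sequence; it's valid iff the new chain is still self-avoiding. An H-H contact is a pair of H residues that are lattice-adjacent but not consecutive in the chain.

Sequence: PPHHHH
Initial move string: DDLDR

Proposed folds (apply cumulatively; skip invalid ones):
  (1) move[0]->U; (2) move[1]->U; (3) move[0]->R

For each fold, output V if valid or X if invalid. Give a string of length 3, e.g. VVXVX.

Answer: XXV

Derivation:
Initial: DDLDR -> [(0, 0), (0, -1), (0, -2), (-1, -2), (-1, -3), (0, -3)]
Fold 1: move[0]->U => UDLDR INVALID (collision), skipped
Fold 2: move[1]->U => DULDR INVALID (collision), skipped
Fold 3: move[0]->R => RDLDR VALID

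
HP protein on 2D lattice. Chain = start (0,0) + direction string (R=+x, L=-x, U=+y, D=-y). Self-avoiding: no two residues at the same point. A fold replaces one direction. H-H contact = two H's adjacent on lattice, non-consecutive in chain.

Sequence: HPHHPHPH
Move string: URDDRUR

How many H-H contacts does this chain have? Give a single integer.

Answer: 1

Derivation:
Positions: [(0, 0), (0, 1), (1, 1), (1, 0), (1, -1), (2, -1), (2, 0), (3, 0)]
H-H contact: residue 0 @(0,0) - residue 3 @(1, 0)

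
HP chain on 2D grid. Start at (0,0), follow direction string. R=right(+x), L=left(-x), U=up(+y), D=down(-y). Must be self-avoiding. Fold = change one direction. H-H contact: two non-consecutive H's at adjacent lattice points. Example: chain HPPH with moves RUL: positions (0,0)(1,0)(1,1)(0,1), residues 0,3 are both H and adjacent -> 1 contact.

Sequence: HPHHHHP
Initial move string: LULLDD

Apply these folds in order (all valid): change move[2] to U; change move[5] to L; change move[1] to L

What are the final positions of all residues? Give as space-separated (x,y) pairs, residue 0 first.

Answer: (0,0) (-1,0) (-2,0) (-2,1) (-3,1) (-3,0) (-4,0)

Derivation:
Initial moves: LULLDD
Fold: move[2]->U => LUULDD (positions: [(0, 0), (-1, 0), (-1, 1), (-1, 2), (-2, 2), (-2, 1), (-2, 0)])
Fold: move[5]->L => LUULDL (positions: [(0, 0), (-1, 0), (-1, 1), (-1, 2), (-2, 2), (-2, 1), (-3, 1)])
Fold: move[1]->L => LLULDL (positions: [(0, 0), (-1, 0), (-2, 0), (-2, 1), (-3, 1), (-3, 0), (-4, 0)])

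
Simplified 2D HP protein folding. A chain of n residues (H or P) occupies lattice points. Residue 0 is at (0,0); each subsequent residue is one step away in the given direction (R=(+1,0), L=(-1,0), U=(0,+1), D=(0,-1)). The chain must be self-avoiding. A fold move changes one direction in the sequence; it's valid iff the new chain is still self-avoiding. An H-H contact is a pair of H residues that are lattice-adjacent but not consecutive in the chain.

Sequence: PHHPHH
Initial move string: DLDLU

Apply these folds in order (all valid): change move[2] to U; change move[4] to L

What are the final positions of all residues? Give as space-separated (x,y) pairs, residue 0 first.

Answer: (0,0) (0,-1) (-1,-1) (-1,0) (-2,0) (-3,0)

Derivation:
Initial moves: DLDLU
Fold: move[2]->U => DLULU (positions: [(0, 0), (0, -1), (-1, -1), (-1, 0), (-2, 0), (-2, 1)])
Fold: move[4]->L => DLULL (positions: [(0, 0), (0, -1), (-1, -1), (-1, 0), (-2, 0), (-3, 0)])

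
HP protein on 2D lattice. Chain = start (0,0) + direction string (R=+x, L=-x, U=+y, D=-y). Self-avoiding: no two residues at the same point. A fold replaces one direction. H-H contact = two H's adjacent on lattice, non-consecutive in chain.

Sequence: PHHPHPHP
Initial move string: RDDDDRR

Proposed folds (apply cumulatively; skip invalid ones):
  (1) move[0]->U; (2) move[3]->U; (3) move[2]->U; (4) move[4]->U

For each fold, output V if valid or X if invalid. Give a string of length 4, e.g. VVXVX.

Answer: XXXX

Derivation:
Initial: RDDDDRR -> [(0, 0), (1, 0), (1, -1), (1, -2), (1, -3), (1, -4), (2, -4), (3, -4)]
Fold 1: move[0]->U => UDDDDRR INVALID (collision), skipped
Fold 2: move[3]->U => RDDUDRR INVALID (collision), skipped
Fold 3: move[2]->U => RDUDDRR INVALID (collision), skipped
Fold 4: move[4]->U => RDDDURR INVALID (collision), skipped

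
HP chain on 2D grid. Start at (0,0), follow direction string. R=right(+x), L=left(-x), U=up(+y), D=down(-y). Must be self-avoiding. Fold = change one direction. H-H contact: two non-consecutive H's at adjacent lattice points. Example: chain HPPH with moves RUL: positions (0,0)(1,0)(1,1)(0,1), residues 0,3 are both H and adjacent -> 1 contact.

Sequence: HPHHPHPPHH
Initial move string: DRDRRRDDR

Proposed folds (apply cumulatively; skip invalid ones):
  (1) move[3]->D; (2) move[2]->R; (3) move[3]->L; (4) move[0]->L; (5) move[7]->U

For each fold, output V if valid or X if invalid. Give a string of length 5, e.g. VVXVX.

Answer: VVXXX

Derivation:
Initial: DRDRRRDDR -> [(0, 0), (0, -1), (1, -1), (1, -2), (2, -2), (3, -2), (4, -2), (4, -3), (4, -4), (5, -4)]
Fold 1: move[3]->D => DRDDRRDDR VALID
Fold 2: move[2]->R => DRRDRRDDR VALID
Fold 3: move[3]->L => DRRLRRDDR INVALID (collision), skipped
Fold 4: move[0]->L => LRRDRRDDR INVALID (collision), skipped
Fold 5: move[7]->U => DRRDRRDUR INVALID (collision), skipped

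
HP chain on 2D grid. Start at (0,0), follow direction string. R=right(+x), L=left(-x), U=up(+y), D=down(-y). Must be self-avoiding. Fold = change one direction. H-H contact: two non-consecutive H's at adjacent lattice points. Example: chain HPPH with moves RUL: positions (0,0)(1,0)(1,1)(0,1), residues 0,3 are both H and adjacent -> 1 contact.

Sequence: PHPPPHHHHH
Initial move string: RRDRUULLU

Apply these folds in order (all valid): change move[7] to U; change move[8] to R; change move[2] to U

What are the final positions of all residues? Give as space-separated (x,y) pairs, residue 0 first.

Initial moves: RRDRUULLU
Fold: move[7]->U => RRDRUULUU (positions: [(0, 0), (1, 0), (2, 0), (2, -1), (3, -1), (3, 0), (3, 1), (2, 1), (2, 2), (2, 3)])
Fold: move[8]->R => RRDRUULUR (positions: [(0, 0), (1, 0), (2, 0), (2, -1), (3, -1), (3, 0), (3, 1), (2, 1), (2, 2), (3, 2)])
Fold: move[2]->U => RRURUULUR (positions: [(0, 0), (1, 0), (2, 0), (2, 1), (3, 1), (3, 2), (3, 3), (2, 3), (2, 4), (3, 4)])

Answer: (0,0) (1,0) (2,0) (2,1) (3,1) (3,2) (3,3) (2,3) (2,4) (3,4)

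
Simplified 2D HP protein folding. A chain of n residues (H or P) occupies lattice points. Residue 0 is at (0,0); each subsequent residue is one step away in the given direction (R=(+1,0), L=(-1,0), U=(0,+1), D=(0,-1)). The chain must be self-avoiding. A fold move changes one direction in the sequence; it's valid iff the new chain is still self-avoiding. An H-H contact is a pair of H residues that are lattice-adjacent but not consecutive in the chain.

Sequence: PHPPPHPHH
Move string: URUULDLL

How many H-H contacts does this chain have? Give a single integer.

Answer: 0

Derivation:
Positions: [(0, 0), (0, 1), (1, 1), (1, 2), (1, 3), (0, 3), (0, 2), (-1, 2), (-2, 2)]
No H-H contacts found.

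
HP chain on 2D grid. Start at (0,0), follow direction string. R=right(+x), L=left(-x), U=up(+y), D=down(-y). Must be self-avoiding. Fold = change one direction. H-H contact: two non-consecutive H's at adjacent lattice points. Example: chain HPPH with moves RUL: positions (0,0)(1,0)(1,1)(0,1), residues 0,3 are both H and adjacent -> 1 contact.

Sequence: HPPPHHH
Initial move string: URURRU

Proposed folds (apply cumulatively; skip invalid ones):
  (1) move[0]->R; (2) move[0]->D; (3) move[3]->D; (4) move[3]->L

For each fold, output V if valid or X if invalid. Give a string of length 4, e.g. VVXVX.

Initial: URURRU -> [(0, 0), (0, 1), (1, 1), (1, 2), (2, 2), (3, 2), (3, 3)]
Fold 1: move[0]->R => RRURRU VALID
Fold 2: move[0]->D => DRURRU VALID
Fold 3: move[3]->D => DRUDRU INVALID (collision), skipped
Fold 4: move[3]->L => DRULRU INVALID (collision), skipped

Answer: VVXX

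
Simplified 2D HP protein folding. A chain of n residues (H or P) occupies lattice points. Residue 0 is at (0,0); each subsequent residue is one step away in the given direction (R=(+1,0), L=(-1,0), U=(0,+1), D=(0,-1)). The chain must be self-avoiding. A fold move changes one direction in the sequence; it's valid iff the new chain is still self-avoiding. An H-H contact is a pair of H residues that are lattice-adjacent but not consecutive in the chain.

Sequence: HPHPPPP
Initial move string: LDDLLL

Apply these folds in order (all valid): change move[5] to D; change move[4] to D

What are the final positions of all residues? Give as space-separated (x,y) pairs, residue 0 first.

Initial moves: LDDLLL
Fold: move[5]->D => LDDLLD (positions: [(0, 0), (-1, 0), (-1, -1), (-1, -2), (-2, -2), (-3, -2), (-3, -3)])
Fold: move[4]->D => LDDLDD (positions: [(0, 0), (-1, 0), (-1, -1), (-1, -2), (-2, -2), (-2, -3), (-2, -4)])

Answer: (0,0) (-1,0) (-1,-1) (-1,-2) (-2,-2) (-2,-3) (-2,-4)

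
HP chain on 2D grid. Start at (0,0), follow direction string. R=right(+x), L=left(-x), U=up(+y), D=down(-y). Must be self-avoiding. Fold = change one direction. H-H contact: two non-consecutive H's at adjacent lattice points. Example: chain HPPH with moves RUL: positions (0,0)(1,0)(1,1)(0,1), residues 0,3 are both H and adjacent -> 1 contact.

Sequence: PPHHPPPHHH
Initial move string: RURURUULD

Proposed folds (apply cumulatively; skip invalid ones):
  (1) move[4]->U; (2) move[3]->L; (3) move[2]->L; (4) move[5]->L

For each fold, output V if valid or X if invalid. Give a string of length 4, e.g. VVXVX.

Answer: VXVV

Derivation:
Initial: RURURUULD -> [(0, 0), (1, 0), (1, 1), (2, 1), (2, 2), (3, 2), (3, 3), (3, 4), (2, 4), (2, 3)]
Fold 1: move[4]->U => RURUUUULD VALID
Fold 2: move[3]->L => RURLUUULD INVALID (collision), skipped
Fold 3: move[2]->L => RULUUUULD VALID
Fold 4: move[5]->L => RULUULULD VALID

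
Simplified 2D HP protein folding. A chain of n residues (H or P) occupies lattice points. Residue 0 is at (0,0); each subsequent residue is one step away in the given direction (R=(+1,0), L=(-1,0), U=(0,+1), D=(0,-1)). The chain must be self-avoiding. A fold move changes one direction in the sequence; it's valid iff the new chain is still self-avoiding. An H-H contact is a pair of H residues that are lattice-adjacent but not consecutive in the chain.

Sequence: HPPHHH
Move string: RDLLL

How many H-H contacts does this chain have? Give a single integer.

Answer: 1

Derivation:
Positions: [(0, 0), (1, 0), (1, -1), (0, -1), (-1, -1), (-2, -1)]
H-H contact: residue 0 @(0,0) - residue 3 @(0, -1)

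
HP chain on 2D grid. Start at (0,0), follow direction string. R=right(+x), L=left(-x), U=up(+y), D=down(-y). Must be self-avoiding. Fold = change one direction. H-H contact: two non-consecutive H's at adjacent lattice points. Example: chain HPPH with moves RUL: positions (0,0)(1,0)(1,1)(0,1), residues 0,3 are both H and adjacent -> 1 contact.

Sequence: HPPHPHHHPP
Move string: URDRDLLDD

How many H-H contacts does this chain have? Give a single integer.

Answer: 3

Derivation:
Positions: [(0, 0), (0, 1), (1, 1), (1, 0), (2, 0), (2, -1), (1, -1), (0, -1), (0, -2), (0, -3)]
H-H contact: residue 0 @(0,0) - residue 3 @(1, 0)
H-H contact: residue 0 @(0,0) - residue 7 @(0, -1)
H-H contact: residue 3 @(1,0) - residue 6 @(1, -1)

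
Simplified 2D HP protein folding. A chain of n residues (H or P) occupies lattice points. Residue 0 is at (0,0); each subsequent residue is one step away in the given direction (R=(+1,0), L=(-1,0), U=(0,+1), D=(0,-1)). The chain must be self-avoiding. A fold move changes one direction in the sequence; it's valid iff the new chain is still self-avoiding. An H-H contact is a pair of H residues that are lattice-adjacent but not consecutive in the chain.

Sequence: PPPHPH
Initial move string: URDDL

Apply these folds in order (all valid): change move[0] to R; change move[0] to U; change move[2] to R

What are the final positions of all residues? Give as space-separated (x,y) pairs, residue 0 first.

Initial moves: URDDL
Fold: move[0]->R => RRDDL (positions: [(0, 0), (1, 0), (2, 0), (2, -1), (2, -2), (1, -2)])
Fold: move[0]->U => URDDL (positions: [(0, 0), (0, 1), (1, 1), (1, 0), (1, -1), (0, -1)])
Fold: move[2]->R => URRDL (positions: [(0, 0), (0, 1), (1, 1), (2, 1), (2, 0), (1, 0)])

Answer: (0,0) (0,1) (1,1) (2,1) (2,0) (1,0)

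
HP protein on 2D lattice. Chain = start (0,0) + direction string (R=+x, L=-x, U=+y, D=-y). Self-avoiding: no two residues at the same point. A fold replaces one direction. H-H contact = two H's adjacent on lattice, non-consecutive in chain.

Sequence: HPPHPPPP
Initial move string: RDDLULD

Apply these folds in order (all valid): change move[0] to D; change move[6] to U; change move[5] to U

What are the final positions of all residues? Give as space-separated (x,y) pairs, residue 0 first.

Initial moves: RDDLULD
Fold: move[0]->D => DDDLULD (positions: [(0, 0), (0, -1), (0, -2), (0, -3), (-1, -3), (-1, -2), (-2, -2), (-2, -3)])
Fold: move[6]->U => DDDLULU (positions: [(0, 0), (0, -1), (0, -2), (0, -3), (-1, -3), (-1, -2), (-2, -2), (-2, -1)])
Fold: move[5]->U => DDDLUUU (positions: [(0, 0), (0, -1), (0, -2), (0, -3), (-1, -3), (-1, -2), (-1, -1), (-1, 0)])

Answer: (0,0) (0,-1) (0,-2) (0,-3) (-1,-3) (-1,-2) (-1,-1) (-1,0)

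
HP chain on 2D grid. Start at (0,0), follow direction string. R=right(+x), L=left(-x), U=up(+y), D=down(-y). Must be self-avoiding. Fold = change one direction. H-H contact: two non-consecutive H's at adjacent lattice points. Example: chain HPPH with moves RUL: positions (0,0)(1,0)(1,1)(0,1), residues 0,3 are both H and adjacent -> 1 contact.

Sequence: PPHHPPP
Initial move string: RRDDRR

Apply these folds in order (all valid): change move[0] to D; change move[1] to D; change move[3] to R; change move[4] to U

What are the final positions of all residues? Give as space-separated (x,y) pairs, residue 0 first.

Answer: (0,0) (0,-1) (0,-2) (0,-3) (1,-3) (1,-2) (2,-2)

Derivation:
Initial moves: RRDDRR
Fold: move[0]->D => DRDDRR (positions: [(0, 0), (0, -1), (1, -1), (1, -2), (1, -3), (2, -3), (3, -3)])
Fold: move[1]->D => DDDDRR (positions: [(0, 0), (0, -1), (0, -2), (0, -3), (0, -4), (1, -4), (2, -4)])
Fold: move[3]->R => DDDRRR (positions: [(0, 0), (0, -1), (0, -2), (0, -3), (1, -3), (2, -3), (3, -3)])
Fold: move[4]->U => DDDRUR (positions: [(0, 0), (0, -1), (0, -2), (0, -3), (1, -3), (1, -2), (2, -2)])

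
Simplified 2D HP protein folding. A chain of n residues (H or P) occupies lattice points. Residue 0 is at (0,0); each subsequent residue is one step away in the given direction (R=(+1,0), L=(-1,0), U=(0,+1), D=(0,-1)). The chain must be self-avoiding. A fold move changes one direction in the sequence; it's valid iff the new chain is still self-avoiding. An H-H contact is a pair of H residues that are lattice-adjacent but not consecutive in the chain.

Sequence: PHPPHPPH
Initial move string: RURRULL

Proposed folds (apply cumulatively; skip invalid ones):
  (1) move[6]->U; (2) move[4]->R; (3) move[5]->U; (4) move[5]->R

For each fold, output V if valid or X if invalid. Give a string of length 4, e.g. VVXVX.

Initial: RURRULL -> [(0, 0), (1, 0), (1, 1), (2, 1), (3, 1), (3, 2), (2, 2), (1, 2)]
Fold 1: move[6]->U => RURRULU VALID
Fold 2: move[4]->R => RURRRLU INVALID (collision), skipped
Fold 3: move[5]->U => RURRUUU VALID
Fold 4: move[5]->R => RURRURU VALID

Answer: VXVV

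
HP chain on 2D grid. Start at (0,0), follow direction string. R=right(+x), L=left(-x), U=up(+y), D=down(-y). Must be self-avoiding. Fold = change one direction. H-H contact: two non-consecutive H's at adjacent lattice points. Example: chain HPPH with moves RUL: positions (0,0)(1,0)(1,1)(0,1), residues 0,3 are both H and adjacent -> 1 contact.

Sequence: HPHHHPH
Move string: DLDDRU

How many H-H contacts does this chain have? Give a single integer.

Positions: [(0, 0), (0, -1), (-1, -1), (-1, -2), (-1, -3), (0, -3), (0, -2)]
H-H contact: residue 3 @(-1,-2) - residue 6 @(0, -2)

Answer: 1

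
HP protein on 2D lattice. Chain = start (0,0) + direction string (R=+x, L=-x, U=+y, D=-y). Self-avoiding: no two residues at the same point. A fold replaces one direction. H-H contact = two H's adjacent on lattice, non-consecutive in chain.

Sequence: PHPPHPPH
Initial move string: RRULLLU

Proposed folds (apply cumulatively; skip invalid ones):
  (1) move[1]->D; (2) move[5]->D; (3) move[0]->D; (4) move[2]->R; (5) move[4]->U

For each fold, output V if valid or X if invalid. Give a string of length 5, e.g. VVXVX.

Initial: RRULLLU -> [(0, 0), (1, 0), (2, 0), (2, 1), (1, 1), (0, 1), (-1, 1), (-1, 2)]
Fold 1: move[1]->D => RDULLLU INVALID (collision), skipped
Fold 2: move[5]->D => RRULLDU INVALID (collision), skipped
Fold 3: move[0]->D => DRULLLU INVALID (collision), skipped
Fold 4: move[2]->R => RRRLLLU INVALID (collision), skipped
Fold 5: move[4]->U => RRULULU VALID

Answer: XXXXV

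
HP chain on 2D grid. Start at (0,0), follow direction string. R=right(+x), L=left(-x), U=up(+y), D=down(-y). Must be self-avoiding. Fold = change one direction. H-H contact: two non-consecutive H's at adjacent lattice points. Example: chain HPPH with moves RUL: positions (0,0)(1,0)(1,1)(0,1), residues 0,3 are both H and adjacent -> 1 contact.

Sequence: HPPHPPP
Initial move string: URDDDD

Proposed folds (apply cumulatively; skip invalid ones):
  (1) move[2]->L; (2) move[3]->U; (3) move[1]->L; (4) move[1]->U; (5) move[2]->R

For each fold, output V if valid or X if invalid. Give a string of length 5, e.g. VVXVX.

Initial: URDDDD -> [(0, 0), (0, 1), (1, 1), (1, 0), (1, -1), (1, -2), (1, -3)]
Fold 1: move[2]->L => URLDDD INVALID (collision), skipped
Fold 2: move[3]->U => URDUDD INVALID (collision), skipped
Fold 3: move[1]->L => ULDDDD VALID
Fold 4: move[1]->U => UUDDDD INVALID (collision), skipped
Fold 5: move[2]->R => ULRDDD INVALID (collision), skipped

Answer: XXVXX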